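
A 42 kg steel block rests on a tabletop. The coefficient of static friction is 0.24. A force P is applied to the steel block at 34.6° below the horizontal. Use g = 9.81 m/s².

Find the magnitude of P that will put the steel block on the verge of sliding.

P ≈ 144 N

N = m g + P sin α (the push presses the steel block into the tabletop).
At impending slip, P cos α = μ_s N = μ_s (m g + P sin α).
Solving: P (cos α − μ_s sin α) = μ_s m g → P = 0.24×412/(cos 34.6° − 0.24 sin 34.6°) = 98.9/0.6869 = 144 N.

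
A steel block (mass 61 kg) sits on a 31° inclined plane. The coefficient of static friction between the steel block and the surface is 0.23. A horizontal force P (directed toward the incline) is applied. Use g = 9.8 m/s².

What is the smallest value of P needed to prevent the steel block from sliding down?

P_min ≈ 195 N

The steel block tends to slide down (tan θ > μ_s), so at the point of impending slip friction acts up-slope at its limit: f = μ_s N.
Perpendicular to the incline: N = m g cos θ + P sin θ.
Along the incline: P cos θ + μ_s N = m g sin θ, i.e. P cos θ + μ_s (m g cos θ + P sin θ) = m g sin θ.
Solving, P (cos θ + μ_s sin θ) = m g (sin θ − μ_s cos θ), so P = 598×0.3179/0.9756 = 195 N.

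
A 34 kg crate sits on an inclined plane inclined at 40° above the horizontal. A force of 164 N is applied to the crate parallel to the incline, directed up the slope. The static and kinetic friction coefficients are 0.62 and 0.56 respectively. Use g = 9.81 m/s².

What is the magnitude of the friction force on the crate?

Normal force: N = m g cos θ = 34 × 9.81 × cos 40° = 255.5 N.
The friction needed for equilibrium is m g sin θ − P = 214.4 − 164 = 50.4 N, measured positive up-slope.
The static-friction ceiling is μ_s N = 0.62 × 255.5 = 158.4 N.
Since |50.4| ≤ 158.4 N, the crate remains in static equilibrium and friction takes exactly the required value.

f ≈ 50.4 N (up the incline)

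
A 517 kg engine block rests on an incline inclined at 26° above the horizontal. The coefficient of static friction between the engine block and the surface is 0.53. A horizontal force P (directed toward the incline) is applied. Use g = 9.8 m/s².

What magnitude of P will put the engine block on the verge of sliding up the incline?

At impending motion up the slope, friction acts down-slope at its limit: f = μ_s N.
Perpendicular to the incline: N = m g cos θ + P sin θ.
Along the incline: P cos θ = m g sin θ + μ_s N = m g sin θ + μ_s (m g cos θ + P sin θ).
Solving, P (cos θ − μ_s sin θ) = m g (sin θ + μ_s cos θ), so P = 517×9.8×(sin 26° + 0.53 cos 26°)/(cos 26° − 0.53 sin 26°) = 5070×0.9147/0.6665 = 6950 N.

P ≈ 6950 N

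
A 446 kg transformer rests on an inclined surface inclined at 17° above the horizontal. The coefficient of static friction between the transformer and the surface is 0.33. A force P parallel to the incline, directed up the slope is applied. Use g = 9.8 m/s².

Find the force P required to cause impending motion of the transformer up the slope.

At impending motion up the slope, friction acts down-slope at its limit: f = μ_s N.
P is parallel to the surface, so N = m g cos θ = 4180 N.
Along the incline: P = m g sin θ + μ_s N = 1280 + 0.33×4180 = 2660 N.

P ≈ 2660 N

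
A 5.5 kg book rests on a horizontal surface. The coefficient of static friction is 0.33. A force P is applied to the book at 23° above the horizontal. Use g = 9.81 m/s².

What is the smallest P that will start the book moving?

P ≈ 17 N

N = m g − P sin α (the pull lifts the book).
At impending slip, P cos α = μ_s N = μ_s (m g − P sin α).
Solving: P (cos α + μ_s sin α) = μ_s m g → P = 0.33×54/(cos 23° + 0.33 sin 23°) = 17.8/1.049 = 17 N.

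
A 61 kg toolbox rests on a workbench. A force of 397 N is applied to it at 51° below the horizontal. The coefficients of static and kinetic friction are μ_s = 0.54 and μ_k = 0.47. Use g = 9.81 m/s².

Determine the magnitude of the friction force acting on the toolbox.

f ≈ 250 N

Vertical equilibrium gives N = m g + P sin α = 906.9 N.
The horizontal driving force is P cos α = 249.8 N, so equilibrium needs friction f = 249.8 N.
The static-friction limit is μ_s N = 489.7 N.
249.8 ≤ 489.7 N → static; friction equals the required 250 N.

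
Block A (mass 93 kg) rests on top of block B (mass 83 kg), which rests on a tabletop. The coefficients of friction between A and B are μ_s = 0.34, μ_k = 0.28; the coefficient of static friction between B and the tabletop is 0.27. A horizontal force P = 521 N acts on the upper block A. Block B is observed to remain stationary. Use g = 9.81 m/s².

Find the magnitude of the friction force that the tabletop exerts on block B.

f ≈ 255 N

Normal force at the A–B interface: N₁ = m_A g = 912.3 N.
So the A–B interface can sustain at most μ_s N₁ = 310.2 N of static friction.
Since P = 521 N > 310.2 N, A slides on B; the A–B friction is kinetic: f₁ = μ_k N₁ = 0.28×912.3 = 255 N.
B experiences an equal 255 N forward from A (third law). B is in equilibrium, so the floor supplies f₂ = 255 N of static friction (limit μ_s(m_A+m_B)g = 466.2 N, not exceeded).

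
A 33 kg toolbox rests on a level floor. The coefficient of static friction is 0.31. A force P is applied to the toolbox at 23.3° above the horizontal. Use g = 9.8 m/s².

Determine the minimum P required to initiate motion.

N = m g − P sin α (the pull lifts the toolbox).
At impending slip, P cos α = μ_s N = μ_s (m g − P sin α).
Solving: P (cos α + μ_s sin α) = μ_s m g → P = 0.31×323/(cos 23.3° + 0.31 sin 23.3°) = 100/1.041 = 96.3 N.

P ≈ 96.3 N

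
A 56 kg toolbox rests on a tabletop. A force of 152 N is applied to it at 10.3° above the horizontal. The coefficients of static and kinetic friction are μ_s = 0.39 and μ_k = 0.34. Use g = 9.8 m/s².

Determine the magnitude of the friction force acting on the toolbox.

N = m g − P sin α = 548.8 − 152×sin 10.3° = 521.6 N.
The horizontal driving force is P cos α = 149.6 N, so equilibrium needs friction f = 149.6 N.
The static-friction limit is μ_s N = 203.4 N.
149.6 ≤ 203.4 N → static; friction equals the required 150 N.

f ≈ 150 N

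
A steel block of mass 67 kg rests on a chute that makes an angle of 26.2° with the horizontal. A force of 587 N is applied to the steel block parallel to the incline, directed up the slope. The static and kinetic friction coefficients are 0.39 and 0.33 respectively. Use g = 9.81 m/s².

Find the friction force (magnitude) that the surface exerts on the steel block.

The normal reaction is N = m g cos θ = 589.7 N.
For equilibrium along the incline the friction force must supply f = m g sin θ − P = 290.2 − 587 = -296.8 N (positive meaning up-slope).
Maximum static friction available: μ_s N = 0.39 × 589.7 = 230 N.
Since |-296.8| > 230 N, static friction cannot hold it; the steel block slides up the incline and kinetic friction applies: f = μ_k N = 0.33 × 589.7 = 195 N.

f ≈ 195 N (down the incline)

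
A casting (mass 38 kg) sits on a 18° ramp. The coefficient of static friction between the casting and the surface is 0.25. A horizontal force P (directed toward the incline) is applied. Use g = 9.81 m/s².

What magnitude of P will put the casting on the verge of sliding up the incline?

At impending motion up the slope, friction acts down-slope at its limit: f = μ_s N.
Perpendicular to the incline: N = m g cos θ + P sin θ.
Along the incline: P cos θ = m g sin θ + μ_s N = m g sin θ + μ_s (m g cos θ + P sin θ).
Solving, P (cos θ − μ_s sin θ) = m g (sin θ + μ_s cos θ), so P = 38×9.81×(sin 18° + 0.25 cos 18°)/(cos 18° − 0.25 sin 18°) = 373×0.5468/0.8738 = 233 N.

P ≈ 233 N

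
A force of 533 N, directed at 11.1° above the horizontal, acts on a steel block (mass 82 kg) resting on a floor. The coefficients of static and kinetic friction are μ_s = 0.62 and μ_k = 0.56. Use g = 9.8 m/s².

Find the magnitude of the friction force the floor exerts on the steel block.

f ≈ 393 N

The vertical component of P reduces the normal force: N = m g − P sin α = 803.6 − 102.6 = 701 N.
The horizontal driving force is P cos α = 523 N, so equilibrium needs friction f = 523 N.
μ_s N = 0.62 × 701 = 434.6 N.
523 > 434.6 N → the steel block slides; f = μ_k N = 0.56×701 = 393 N.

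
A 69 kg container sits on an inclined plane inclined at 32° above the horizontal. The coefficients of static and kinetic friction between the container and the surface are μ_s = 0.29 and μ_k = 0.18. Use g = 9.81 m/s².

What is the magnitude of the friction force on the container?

Perpendicular to the surface, N = m g cos θ = 69·9.81·cos 32° = 574 N.
Along the slope the weight component is m g sin θ = 358.7 N; friction must supply exactly this, acting up-slope.
Static friction can supply at most μ_s N = 166.5 N.
|358.7| exceeds 166.5 N, so the container slips down-slope; friction is kinetic, f = μ_k N = 0.18×574 = 103 N.

f ≈ 103 N (up the incline)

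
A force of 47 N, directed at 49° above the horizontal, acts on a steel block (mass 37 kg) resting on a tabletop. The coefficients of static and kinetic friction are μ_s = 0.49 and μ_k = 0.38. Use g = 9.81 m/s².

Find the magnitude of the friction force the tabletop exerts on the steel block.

f ≈ 30.8 N

N = m g − P sin α = 363 − 47×sin 49° = 327.5 N.
Horizontally, friction must balance P cos α = 30.83 N.
The static-friction limit is μ_s N = 160.5 N.
30.83 ≤ 160.5 N → static; friction equals the required 30.8 N.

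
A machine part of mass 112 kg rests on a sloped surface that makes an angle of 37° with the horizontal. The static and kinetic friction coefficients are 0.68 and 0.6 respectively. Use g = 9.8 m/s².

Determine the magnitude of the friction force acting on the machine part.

f ≈ 526 N (up the incline)

Perpendicular to the surface, N = m g cos θ = 112·9.8·cos 37° = 876.6 N.
For equilibrium along the incline, friction must balance the weight component: f = m g sin θ = 660.6 N up the slope.
Static friction can supply at most μ_s N = 596.1 N.
Since |660.6| > 596.1 N, static friction cannot hold it; the machine part slides down the incline and kinetic friction applies: f = μ_k N = 0.6 × 876.6 = 526 N.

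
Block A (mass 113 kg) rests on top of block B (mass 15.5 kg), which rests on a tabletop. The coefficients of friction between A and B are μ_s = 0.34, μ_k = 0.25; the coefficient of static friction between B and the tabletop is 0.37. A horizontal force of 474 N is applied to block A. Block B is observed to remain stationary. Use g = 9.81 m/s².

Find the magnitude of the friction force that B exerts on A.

Between the blocks, N₁ = m_A g = 1109 N.
Maximum static friction on A from B: μ_s N₁ = 0.34×1109 = 376.9 N.
Since P = 474 N > 376.9 N, A slides on B; the A–B friction is kinetic: f₁ = μ_k N₁ = 0.25×1109 = 277 N.
B experiences an equal 277 N forward from A (third law). B is in equilibrium, so the floor supplies f₂ = 277 N of static friction (limit μ_s(m_A+m_B)g = 466.4 N, not exceeded).

f ≈ 277 N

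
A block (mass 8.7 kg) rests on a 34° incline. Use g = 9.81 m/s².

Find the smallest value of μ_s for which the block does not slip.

At the slip threshold m g sin θ = μ_s m g cos θ, so μ_s,min = tan θ.
μ_s,min = tan 34° = 0.675.

μ_s,min ≈ 0.675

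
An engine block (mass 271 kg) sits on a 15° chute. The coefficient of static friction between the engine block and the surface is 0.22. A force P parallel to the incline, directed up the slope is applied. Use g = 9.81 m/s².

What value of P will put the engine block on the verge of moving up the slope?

P ≈ 1250 N

At impending motion up the slope, friction acts down-slope at its limit: f = μ_s N.
P is parallel to the surface, so N = m g cos θ = 2570 N.
Along the incline: P = m g sin θ + μ_s N = 688 + 0.22×2570 = 1250 N.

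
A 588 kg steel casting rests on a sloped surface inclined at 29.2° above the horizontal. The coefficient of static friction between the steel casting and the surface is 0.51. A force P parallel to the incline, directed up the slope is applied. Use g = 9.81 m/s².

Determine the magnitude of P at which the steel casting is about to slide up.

P ≈ 5380 N

At impending motion up the slope, friction acts down-slope at its limit: f = μ_s N.
P is parallel to the surface, so N = m g cos θ = 5040 N.
Along the incline: P = m g sin θ + μ_s N = 2810 + 0.51×5040 = 5380 N.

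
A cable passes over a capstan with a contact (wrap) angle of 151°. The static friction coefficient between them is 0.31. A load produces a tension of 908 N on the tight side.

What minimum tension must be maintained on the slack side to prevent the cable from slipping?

T_min ≈ 401 N

Capstan equation at impending slip: T_tight/T_slack = e^{μβ}.
β = 151° = 2.635 rad; e^{μβ} = e^{0.31×2.635} = 2.264.
T_slack = T_tight / e^{μβ} = 908 / 2.264 = 401 N.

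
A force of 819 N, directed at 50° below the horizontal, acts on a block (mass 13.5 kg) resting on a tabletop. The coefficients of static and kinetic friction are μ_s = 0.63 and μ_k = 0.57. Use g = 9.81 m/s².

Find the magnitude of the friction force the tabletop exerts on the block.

N = m g + P sin α = 132.4 + 819×sin 50° = 759.8 N.
Horizontally, friction must balance P cos α = 526.4 N.
μ_s N = 0.63 × 759.8 = 478.7 N.
The required friction exceeds μ_s N, so the block moves and f = μ_k N = 433 N.

f ≈ 433 N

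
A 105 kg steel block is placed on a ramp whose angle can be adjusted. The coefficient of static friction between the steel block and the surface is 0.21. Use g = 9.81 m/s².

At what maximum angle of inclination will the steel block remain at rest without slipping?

θ_max ≈ 11.9°

At the slip threshold, m g sin θ = μ_s · m g cos θ, so tan θ = μ_s.
θ_max = arctan(0.21) = 11.9°.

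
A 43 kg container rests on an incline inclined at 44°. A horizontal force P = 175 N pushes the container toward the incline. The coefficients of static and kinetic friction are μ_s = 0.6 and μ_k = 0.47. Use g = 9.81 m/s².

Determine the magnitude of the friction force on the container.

The horizontal push has a component P sin θ into the surface, so N = m g cos θ + P sin θ = 303.4 + 121.6 = 425 N.
Parallel to the incline: P cos θ − m g sin θ = 125.9 − 293 = -167.1 N; the friction needed to balance this is 167.1 N acting up the slope.
The limit of static friction is μ_s N = 255 N.
|f_req| = 167.1 ≤ 255 N → the container is in equilibrium; friction equals the required value.

f ≈ 167 N (up the incline)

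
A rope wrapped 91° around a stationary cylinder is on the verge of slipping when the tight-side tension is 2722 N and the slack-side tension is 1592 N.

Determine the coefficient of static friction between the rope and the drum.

T₂/T₁ = e^{μβ} → μ = ln(T₂/T₁)/β.
β = 91° = 1.588 rad.
μ = ln(2722/1592)/1.588 = ln(1.71)/1.588 = 0.338.

μ ≈ 0.338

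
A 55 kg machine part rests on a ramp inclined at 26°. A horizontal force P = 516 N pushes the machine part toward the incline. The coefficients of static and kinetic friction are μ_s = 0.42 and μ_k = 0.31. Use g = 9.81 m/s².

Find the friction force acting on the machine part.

f ≈ 227 N (down the incline)

Normal direction: N = m g cos θ + P sin θ = 711.1 N.
Parallel to the incline: P cos θ − m g sin θ = 463.8 − 236.5 = 227.3 N; the friction needed to balance this is 227.3 N acting down the slope.
Maximum static friction: μ_s N = 0.42 × 711.1 = 298.7 N.
|f_req| = 227.3 ≤ 298.7 N → the machine part is in equilibrium; friction equals the required value.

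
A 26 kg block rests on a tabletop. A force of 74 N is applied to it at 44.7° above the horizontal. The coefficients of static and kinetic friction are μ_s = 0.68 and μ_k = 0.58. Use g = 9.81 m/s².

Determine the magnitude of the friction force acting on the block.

f ≈ 52.6 N

Vertical equilibrium gives N = m g − P sin α = 203 N.
The horizontal driving force is P cos α = 52.6 N, so equilibrium needs friction f = 52.6 N.
μ_s N = 0.68 × 203 = 138 N.
52.6 ≤ 138 N → static; friction equals the required 52.6 N.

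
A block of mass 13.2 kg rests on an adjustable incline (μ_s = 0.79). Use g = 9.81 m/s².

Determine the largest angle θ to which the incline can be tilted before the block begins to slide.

θ_max ≈ 38.3°

At the slip threshold, m g sin θ = μ_s · m g cos θ, so tan θ = μ_s.
θ_max = arctan(0.79) = 38.3°.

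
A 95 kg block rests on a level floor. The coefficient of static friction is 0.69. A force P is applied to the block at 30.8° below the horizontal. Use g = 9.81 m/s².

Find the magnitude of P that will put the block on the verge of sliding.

P ≈ 1270 N

N = m g + P sin α (the push presses the block into the level floor).
At impending slip, P cos α = μ_s N = μ_s (m g + P sin α).
Solving: P (cos α − μ_s sin α) = μ_s m g → P = 0.69×932/(cos 30.8° − 0.69 sin 30.8°) = 643/0.5057 = 1270 N.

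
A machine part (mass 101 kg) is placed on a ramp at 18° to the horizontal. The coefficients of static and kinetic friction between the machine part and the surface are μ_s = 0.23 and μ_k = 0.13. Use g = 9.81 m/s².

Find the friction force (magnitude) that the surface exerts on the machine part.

Normal force: N = m g cos θ = 101 × 9.81 × cos 18° = 942.3 N.
Along the slope the weight component is m g sin θ = 306.2 N; friction must supply exactly this, acting up-slope.
The static-friction ceiling is μ_s N = 0.23 × 942.3 = 216.7 N.
Since |306.2| > 216.7 N, static friction cannot hold it; the machine part slides down the incline and kinetic friction applies: f = μ_k N = 0.13 × 942.3 = 123 N.

f ≈ 123 N (up the incline)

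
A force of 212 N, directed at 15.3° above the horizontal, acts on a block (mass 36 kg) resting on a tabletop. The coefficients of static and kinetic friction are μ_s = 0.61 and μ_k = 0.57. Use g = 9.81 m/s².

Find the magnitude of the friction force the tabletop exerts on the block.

f ≈ 169 N

The vertical component of P reduces the normal force: N = m g − P sin α = 353.2 − 55.94 = 297.2 N.
The horizontal driving force is P cos α = 204.5 N, so equilibrium needs friction f = 204.5 N.
The static-friction limit is μ_s N = 181.3 N.
204.5 > 181.3 N → the block slides; f = μ_k N = 0.57×297.2 = 169 N.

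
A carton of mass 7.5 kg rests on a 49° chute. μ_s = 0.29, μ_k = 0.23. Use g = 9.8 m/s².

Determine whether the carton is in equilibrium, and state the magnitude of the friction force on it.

f ≈ 11.1 N

N = m g cos θ = 48.2 N.
Down-slope weight component: m g sin θ = 55.5 N.
μ_s N = 14 N.
55.5 > 14 N, so it slides; kinetic friction f = μ_k N = 0.23×48.2 = 11.1 N.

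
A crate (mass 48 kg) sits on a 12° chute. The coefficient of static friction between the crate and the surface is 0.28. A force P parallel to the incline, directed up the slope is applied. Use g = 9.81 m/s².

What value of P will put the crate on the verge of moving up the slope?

P ≈ 227 N

At impending motion up the slope, friction acts down-slope at its limit: f = μ_s N.
P is parallel to the surface, so N = m g cos θ = 461 N.
Along the incline: P = m g sin θ + μ_s N = 97.9 + 0.28×461 = 227 N.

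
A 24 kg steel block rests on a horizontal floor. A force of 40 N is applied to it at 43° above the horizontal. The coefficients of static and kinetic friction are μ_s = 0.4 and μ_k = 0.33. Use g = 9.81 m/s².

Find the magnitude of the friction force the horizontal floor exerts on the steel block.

N = m g − P sin α = 235.4 − 40×sin 43° = 208.2 N.
Horizontally, friction must balance P cos α = 29.25 N.
The static-friction limit is μ_s N = 83.26 N.
29.25 ≤ 83.26 N → static; friction equals the required 29.3 N.

f ≈ 29.3 N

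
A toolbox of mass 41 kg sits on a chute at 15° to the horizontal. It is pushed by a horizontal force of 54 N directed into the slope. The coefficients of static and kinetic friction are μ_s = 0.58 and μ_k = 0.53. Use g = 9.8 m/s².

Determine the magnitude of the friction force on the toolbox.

f ≈ 51.8 N (up the incline)

Normal direction: N = m g cos θ + P sin θ = 402.1 N.
Parallel to the incline: P cos θ − m g sin θ = 52.16 − 104 = -51.83 N; the friction needed to balance this is 51.83 N acting up the slope.
The limit of static friction is μ_s N = 233.2 N.
Since 51.83 N is within the 233.2 N limit, the toolbox stays put and friction is exactly 51.8 N.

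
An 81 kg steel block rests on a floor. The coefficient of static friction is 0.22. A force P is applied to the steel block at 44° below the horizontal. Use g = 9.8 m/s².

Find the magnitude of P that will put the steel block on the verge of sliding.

P ≈ 308 N

N = m g + P sin α (the push presses the steel block into the floor).
At impending slip, P cos α = μ_s N = μ_s (m g + P sin α).
Solving: P (cos α − μ_s sin α) = μ_s m g → P = 0.22×794/(cos 44° − 0.22 sin 44°) = 175/0.5665 = 308 N.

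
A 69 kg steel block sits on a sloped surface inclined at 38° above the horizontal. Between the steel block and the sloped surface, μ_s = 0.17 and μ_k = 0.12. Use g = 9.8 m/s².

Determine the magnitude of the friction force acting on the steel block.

The normal reaction is N = m g cos θ = 532.9 N.
For equilibrium along the incline, friction must balance the weight component: f = m g sin θ = 416.3 N up the slope.
Static friction can supply at most μ_s N = 90.58 N.
Since |416.3| > 90.58 N, static friction cannot hold it; the steel block slides down the incline and kinetic friction applies: f = μ_k N = 0.12 × 532.9 = 63.9 N.

f ≈ 63.9 N (up the incline)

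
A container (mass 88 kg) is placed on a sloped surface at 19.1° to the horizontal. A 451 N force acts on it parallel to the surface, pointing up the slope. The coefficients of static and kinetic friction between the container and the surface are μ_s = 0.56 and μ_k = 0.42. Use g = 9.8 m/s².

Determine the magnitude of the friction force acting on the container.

The normal reaction is N = m g cos θ = 814.9 N.
Parallel to the incline, ΣF = 0 gives f = m g sin θ − P = 282.2 − 451 = -168.8 N (up-slope positive).
Maximum static friction available: μ_s N = 0.56 × 814.9 = 456.4 N.
Since |-168.8| ≤ 456.4 N, the container remains in static equilibrium and friction takes exactly the required value.

f ≈ 169 N (down the incline)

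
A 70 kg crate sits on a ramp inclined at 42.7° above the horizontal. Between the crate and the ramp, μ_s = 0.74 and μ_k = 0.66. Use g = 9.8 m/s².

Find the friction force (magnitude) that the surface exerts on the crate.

Perpendicular to the surface, N = m g cos θ = 70·9.8·cos 42.7° = 504.2 N.
Along the slope the weight component is m g sin θ = 465.2 N; friction must supply exactly this, acting up-slope.
Static friction can supply at most μ_s N = 373.1 N.
|465.2| exceeds 373.1 N, so the crate slips down-slope; friction is kinetic, f = μ_k N = 0.66×504.2 = 333 N.

f ≈ 333 N (up the incline)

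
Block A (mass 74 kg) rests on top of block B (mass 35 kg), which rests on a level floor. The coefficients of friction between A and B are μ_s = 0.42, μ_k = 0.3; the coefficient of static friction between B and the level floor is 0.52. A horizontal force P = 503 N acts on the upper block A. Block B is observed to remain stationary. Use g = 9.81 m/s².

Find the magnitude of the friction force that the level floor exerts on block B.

The normal force B exerts on A is simply A's weight, N₁ = 725.9 N.
Maximum static friction on A from B: μ_s N₁ = 0.42×725.9 = 304.9 N.
Since P = 503 N > 304.9 N, A slides on B; the A–B friction is kinetic: f₁ = μ_k N₁ = 0.3×725.9 = 218 N.
B experiences an equal 218 N forward from A (third law). B is in equilibrium, so the floor supplies f₂ = 218 N of static friction (limit μ_s(m_A+m_B)g = 556 N, not exceeded).

f ≈ 218 N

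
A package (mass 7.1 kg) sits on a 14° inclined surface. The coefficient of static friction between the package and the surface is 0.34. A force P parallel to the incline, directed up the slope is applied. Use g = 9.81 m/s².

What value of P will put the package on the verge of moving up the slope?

P ≈ 39.8 N

At impending motion up the slope, friction acts down-slope at its limit: f = μ_s N.
P is parallel to the surface, so N = m g cos θ = 67.6 N.
Along the incline: P = m g sin θ + μ_s N = 16.9 + 0.34×67.6 = 39.8 N.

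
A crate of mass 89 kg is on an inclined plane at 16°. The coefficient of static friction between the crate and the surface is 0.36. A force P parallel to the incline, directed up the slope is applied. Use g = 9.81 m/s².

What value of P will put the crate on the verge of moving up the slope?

P ≈ 543 N

At impending motion up the slope, friction acts down-slope at its limit: f = μ_s N.
P is parallel to the surface, so N = m g cos θ = 839 N.
Along the incline: P = m g sin θ + μ_s N = 241 + 0.36×839 = 543 N.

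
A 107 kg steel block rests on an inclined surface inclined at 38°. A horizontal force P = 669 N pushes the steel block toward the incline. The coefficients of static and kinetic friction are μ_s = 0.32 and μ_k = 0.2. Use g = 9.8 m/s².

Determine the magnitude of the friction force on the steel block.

f ≈ 118 N (up the incline)

Resolve perpendicular to the incline: N = m g cos θ + P sin θ = 107×9.8×cos 38° + 669×sin 38° = 1238 N.
Parallel to the incline: P cos θ − m g sin θ = 527.2 − 645.6 = -118.4 N; the friction needed to balance this is 118.4 N acting up the slope.
Maximum static friction: μ_s N = 0.32 × 1238 = 396.2 N.
Since 118.4 N is within the 396.2 N limit, the steel block stays put and friction is exactly 118 N.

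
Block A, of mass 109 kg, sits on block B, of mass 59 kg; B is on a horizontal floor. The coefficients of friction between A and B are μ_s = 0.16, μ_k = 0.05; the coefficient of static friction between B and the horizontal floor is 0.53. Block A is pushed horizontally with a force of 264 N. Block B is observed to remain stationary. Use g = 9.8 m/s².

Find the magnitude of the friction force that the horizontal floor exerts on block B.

The normal force B exerts on A is simply A's weight, N₁ = 1068 N.
Maximum static friction on A from B: μ_s N₁ = 0.16×1068 = 170.9 N.
P = 264 N exceeds that limit, so A slips over B and the interface friction becomes kinetic: f₁ = μ_k N₁ = 0.05×1068 = 53.4 N.
B experiences an equal 53.4 N forward from A (third law). B is in equilibrium, so the floor supplies f₂ = 53.4 N of static friction (limit μ_s(m_A+m_B)g = 872.6 N, not exceeded).

f ≈ 53.4 N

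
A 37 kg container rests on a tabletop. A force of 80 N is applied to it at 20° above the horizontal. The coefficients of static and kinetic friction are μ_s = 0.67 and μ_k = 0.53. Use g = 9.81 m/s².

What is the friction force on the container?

The vertical component of P reduces the normal force: N = m g − P sin α = 363 − 27.36 = 335.6 N.
Horizontally, friction must balance P cos α = 75.18 N.
μ_s N = 0.67 × 335.6 = 224.9 N.
Since 75.18 N does not exceed the limit, the container stays at rest and f = 75.2 N.

f ≈ 75.2 N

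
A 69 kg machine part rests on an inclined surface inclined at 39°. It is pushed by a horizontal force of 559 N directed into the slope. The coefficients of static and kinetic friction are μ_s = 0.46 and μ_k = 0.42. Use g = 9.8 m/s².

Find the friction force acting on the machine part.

The horizontal push has a component P sin θ into the surface, so N = m g cos θ + P sin θ = 525.5 + 351.8 = 877.3 N.
Parallel to the incline: P cos θ − m g sin θ = 434.4 − 425.5 = 8.878 N; the friction needed to balance this is 8.878 N acting down the slope.
The limit of static friction is μ_s N = 403.6 N.
|f_req| = 8.878 ≤ 403.6 N → the machine part is in equilibrium; friction equals the required value.

f ≈ 8.88 N (down the incline)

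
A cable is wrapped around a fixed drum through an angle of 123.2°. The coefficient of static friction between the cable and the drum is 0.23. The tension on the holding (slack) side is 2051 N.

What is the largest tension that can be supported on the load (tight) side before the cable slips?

At impending slip the capstan equation gives T₂/T₁ = e^{μβ} with β in radians.
β = 123.2° × π/180 = 2.15 rad.
e^{μβ} = e^{0.23×2.15} = 1.64.
T₂ = T₁ · e^{μβ} = 2051 × 1.64 = 3360 N.

T_max ≈ 3360 N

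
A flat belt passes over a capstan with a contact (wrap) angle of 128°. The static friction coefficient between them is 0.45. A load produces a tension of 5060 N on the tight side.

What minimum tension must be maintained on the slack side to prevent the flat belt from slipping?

T_min ≈ 1850 N

Capstan equation at impending slip: T_tight/T_slack = e^{μβ}.
β = 128° = 2.234 rad; e^{μβ} = e^{0.45×2.234} = 2.733.
T_slack = T_tight / e^{μβ} = 5060 / 2.733 = 1850 N.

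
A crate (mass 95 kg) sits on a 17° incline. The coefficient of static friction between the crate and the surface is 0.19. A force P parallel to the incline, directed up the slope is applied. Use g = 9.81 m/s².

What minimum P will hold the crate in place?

P_min ≈ 103 N

The crate tends to slide down (tan θ > μ_s), so at the point of impending slip friction acts up-slope at its limit: f = μ_s N.
P is parallel to the surface, so N = m g cos θ = 891 N.
Along the incline: P + μ_s N = m g sin θ, so P = 272 − 0.19×891 = 103 N.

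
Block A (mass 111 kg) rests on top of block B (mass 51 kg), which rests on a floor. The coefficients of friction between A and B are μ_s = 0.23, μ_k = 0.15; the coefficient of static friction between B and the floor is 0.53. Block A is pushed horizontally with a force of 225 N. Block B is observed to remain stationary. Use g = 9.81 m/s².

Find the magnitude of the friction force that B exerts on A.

Normal force at the A–B interface: N₁ = m_A g = 1089 N.
Maximum static friction on A from B: μ_s N₁ = 0.23×1089 = 250.4 N.
Since P = 225 N ≤ 250.4 N, A does not slip on B; friction on A equals P = 225 N.
By Newton's third law B feels 225 N forward from A. With B stationary, the floor's static friction on B balances it: f₂ = 225 N (well within μ_s(m_A+m_B)g = 842.3 N).

f ≈ 225 N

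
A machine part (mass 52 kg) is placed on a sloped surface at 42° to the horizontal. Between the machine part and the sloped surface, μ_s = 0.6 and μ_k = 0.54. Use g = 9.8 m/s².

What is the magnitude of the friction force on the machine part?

f ≈ 205 N (up the incline)

The normal reaction is N = m g cos θ = 378.7 N.
Along the slope the weight component is m g sin θ = 341 N; friction must supply exactly this, acting up-slope.
Static friction can supply at most μ_s N = 227.2 N.
|341| exceeds 227.2 N, so the machine part slips down-slope; friction is kinetic, f = μ_k N = 0.54×378.7 = 205 N.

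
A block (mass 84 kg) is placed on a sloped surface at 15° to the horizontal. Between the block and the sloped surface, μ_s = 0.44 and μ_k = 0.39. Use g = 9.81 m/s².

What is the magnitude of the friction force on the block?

Perpendicular to the surface, N = m g cos θ = 84·9.81·cos 15° = 796 N.
Along the slope the weight component is m g sin θ = 213.3 N; friction must supply exactly this, acting up-slope.
Maximum static friction available: μ_s N = 0.44 × 796 = 350.2 N.
Since |213.3| ≤ 350.2 N, the block remains in static equilibrium and friction takes exactly the required value.

f ≈ 213 N (up the incline)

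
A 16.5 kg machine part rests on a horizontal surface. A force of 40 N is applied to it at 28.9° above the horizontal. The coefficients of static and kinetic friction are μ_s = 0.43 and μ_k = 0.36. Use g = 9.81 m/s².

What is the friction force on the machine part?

f ≈ 35 N

N = m g − P sin α = 161.9 − 40×sin 28.9° = 142.5 N.
Horizontally, friction must balance P cos α = 35.02 N.
μ_s N = 0.43 × 142.5 = 61.29 N.
Since 35.02 N does not exceed the limit, the machine part stays at rest and f = 35 N.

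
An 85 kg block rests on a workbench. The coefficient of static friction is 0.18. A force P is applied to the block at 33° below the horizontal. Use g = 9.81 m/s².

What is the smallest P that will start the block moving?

P ≈ 203 N

N = m g + P sin α (the push presses the block into the workbench).
At impending slip, P cos α = μ_s N = μ_s (m g + P sin α).
Solving: P (cos α − μ_s sin α) = μ_s m g → P = 0.18×834/(cos 33° − 0.18 sin 33°) = 150/0.7406 = 203 N.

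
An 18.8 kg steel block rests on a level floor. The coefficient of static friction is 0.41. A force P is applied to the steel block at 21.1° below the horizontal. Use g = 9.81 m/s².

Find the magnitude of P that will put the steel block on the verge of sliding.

P ≈ 96.3 N

N = m g + P sin α (the push presses the steel block into the level floor).
At impending slip, P cos α = μ_s N = μ_s (m g + P sin α).
Solving: P (cos α − μ_s sin α) = μ_s m g → P = 0.41×184/(cos 21.1° − 0.41 sin 21.1°) = 75.6/0.7854 = 96.3 N.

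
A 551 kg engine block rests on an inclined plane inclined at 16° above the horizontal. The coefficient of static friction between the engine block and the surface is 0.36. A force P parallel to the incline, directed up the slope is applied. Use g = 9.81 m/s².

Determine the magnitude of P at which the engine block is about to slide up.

P ≈ 3360 N

At impending motion up the slope, friction acts down-slope at its limit: f = μ_s N.
P is parallel to the surface, so N = m g cos θ = 5200 N.
Along the incline: P = m g sin θ + μ_s N = 1490 + 0.36×5200 = 3360 N.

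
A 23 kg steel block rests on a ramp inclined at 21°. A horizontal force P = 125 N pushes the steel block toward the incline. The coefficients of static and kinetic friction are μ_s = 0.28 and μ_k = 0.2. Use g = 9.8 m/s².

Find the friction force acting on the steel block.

f ≈ 35.9 N (down the incline)

Resolve perpendicular to the incline: N = m g cos θ + P sin θ = 23×9.8×cos 21° + 125×sin 21° = 255.2 N.
Parallel to the incline: P cos θ − m g sin θ = 116.7 − 80.78 = 35.92 N; the friction needed to balance this is 35.92 N acting down the slope.
The limit of static friction is μ_s N = 71.46 N.
Since 35.92 N is within the 71.46 N limit, the steel block stays put and friction is exactly 35.9 N.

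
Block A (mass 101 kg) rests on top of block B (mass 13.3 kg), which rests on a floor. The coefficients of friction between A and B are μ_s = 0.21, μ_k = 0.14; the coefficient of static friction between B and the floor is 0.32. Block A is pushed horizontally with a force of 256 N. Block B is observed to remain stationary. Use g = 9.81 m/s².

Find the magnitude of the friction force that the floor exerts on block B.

f ≈ 139 N

Between the blocks, N₁ = m_A g = 990.8 N.
Maximum static friction on A from B: μ_s N₁ = 0.21×990.8 = 208.1 N.
Since P = 256 N > 208.1 N, A slides on B; the A–B friction is kinetic: f₁ = μ_k N₁ = 0.14×990.8 = 139 N.
By Newton's third law B feels 139 N forward from A. With B stationary, the floor's static friction on B balances it: f₂ = 139 N (well within μ_s(m_A+m_B)g = 358.8 N).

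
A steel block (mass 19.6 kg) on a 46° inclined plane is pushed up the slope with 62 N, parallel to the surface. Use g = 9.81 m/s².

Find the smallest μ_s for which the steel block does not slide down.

N = m g cos θ = 133.6 N.
Friction must make up the shortfall along the incline: f = m g sin θ − P = 138.3 − 62 = 76.31 N.
At the threshold f = μ_s N, so μ_s,min = 76.31/133.6 = 0.571.

μ_s,min ≈ 0.571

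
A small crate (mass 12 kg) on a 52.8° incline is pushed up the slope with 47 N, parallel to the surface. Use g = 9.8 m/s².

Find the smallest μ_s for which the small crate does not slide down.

N = m g cos θ = 71.1 N.
Friction must make up the shortfall along the incline: f = m g sin θ − P = 93.67 − 47 = 46.67 N.
At the threshold f = μ_s N, so μ_s,min = 46.67/71.1 = 0.656.

μ_s,min ≈ 0.656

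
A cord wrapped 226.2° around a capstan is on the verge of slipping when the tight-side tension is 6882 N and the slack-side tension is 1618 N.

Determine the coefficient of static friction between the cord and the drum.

T₂/T₁ = e^{μβ} → μ = ln(T₂/T₁)/β.
β = 226.2° = 3.948 rad.
μ = ln(6882/1618)/3.948 = ln(4.253)/3.948 = 0.367.

μ ≈ 0.367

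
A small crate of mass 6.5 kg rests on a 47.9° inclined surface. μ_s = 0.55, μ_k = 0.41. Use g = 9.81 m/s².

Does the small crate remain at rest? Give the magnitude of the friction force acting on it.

f ≈ 17.5 N

N = m g cos θ = 42.7 N.
Down-slope weight component: m g sin θ = 47.3 N.
μ_s N = 23.5 N.
47.3 > 23.5 N, so it slides; kinetic friction f = μ_k N = 0.41×42.7 = 17.5 N.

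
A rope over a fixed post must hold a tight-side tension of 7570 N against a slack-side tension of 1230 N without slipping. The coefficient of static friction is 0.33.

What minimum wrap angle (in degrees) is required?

β_min ≈ 316°

T₂/T₁ = e^{μβ} → β = ln(T₂/T₁)/μ.
β = ln(7570/1230)/0.33 = 1.817/0.33 = 5.507 rad.
In degrees: β = 5.507 × 180/π = 316°.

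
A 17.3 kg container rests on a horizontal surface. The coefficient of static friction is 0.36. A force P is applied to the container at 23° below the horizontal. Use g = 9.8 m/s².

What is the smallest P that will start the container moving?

P ≈ 78.3 N

N = m g + P sin α (the push presses the container into the horizontal surface).
At impending slip, P cos α = μ_s N = μ_s (m g + P sin α).
Solving: P (cos α − μ_s sin α) = μ_s m g → P = 0.36×170/(cos 23° − 0.36 sin 23°) = 61/0.7798 = 78.3 N.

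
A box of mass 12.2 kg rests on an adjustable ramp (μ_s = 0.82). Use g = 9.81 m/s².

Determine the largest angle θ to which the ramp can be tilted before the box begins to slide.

At the slip threshold, m g sin θ = μ_s · m g cos θ, so tan θ = μ_s.
θ_max = arctan(0.82) = 39.4°.

θ_max ≈ 39.4°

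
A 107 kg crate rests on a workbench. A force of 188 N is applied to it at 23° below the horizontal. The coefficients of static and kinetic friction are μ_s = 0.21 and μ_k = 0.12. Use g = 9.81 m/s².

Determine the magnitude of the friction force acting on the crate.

N = m g + P sin α = 1050 + 188×sin 23° = 1123 N.
For equilibrium, f = P cos α = 188×cos 23° = 173.1 N.
μ_s N = 0.21 × 1123 = 235.9 N.
Since 173.1 N does not exceed the limit, the crate stays at rest and f = 173 N.

f ≈ 173 N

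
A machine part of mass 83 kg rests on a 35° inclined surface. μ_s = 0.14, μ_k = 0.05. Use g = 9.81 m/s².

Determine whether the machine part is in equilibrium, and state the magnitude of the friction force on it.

N = m g cos θ = 667 N.
Down-slope weight component: m g sin θ = 467 N.
μ_s N = 93.4 N.
467 > 93.4 N, so it slides; kinetic friction f = μ_k N = 0.05×667 = 33.3 N.

f ≈ 33.3 N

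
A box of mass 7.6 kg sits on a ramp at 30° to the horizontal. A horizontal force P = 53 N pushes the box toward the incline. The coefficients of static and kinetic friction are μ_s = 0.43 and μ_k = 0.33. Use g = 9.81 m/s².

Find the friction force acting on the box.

f ≈ 8.62 N (down the incline)

The horizontal push has a component P sin θ into the surface, so N = m g cos θ + P sin θ = 64.57 + 26.5 = 91.07 N.
Parallel to the incline: P cos θ − m g sin θ = 45.9 − 37.28 = 8.621 N; the friction needed to balance this is 8.621 N acting down the slope.
Maximum static friction: μ_s N = 0.43 × 91.07 = 39.16 N.
|f_req| = 8.621 ≤ 39.16 N → the box is in equilibrium; friction equals the required value.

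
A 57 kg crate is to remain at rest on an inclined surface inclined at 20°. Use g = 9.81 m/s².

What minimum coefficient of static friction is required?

μ_s,min ≈ 0.364

At the slip threshold m g sin θ = μ_s m g cos θ, so μ_s,min = tan θ.
μ_s,min = tan 20° = 0.364.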